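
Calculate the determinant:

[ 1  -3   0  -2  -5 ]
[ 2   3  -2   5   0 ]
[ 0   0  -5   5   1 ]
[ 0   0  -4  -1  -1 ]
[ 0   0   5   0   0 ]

The determinant is -180.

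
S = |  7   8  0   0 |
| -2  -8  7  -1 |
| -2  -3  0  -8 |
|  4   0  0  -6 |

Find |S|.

1582

Expand along column 3 (it has 3 zeros):
  − (7) · M_23   where M_23 = det([7 8 0; -2 -3 -8; 4 0 -6]) = -226
det = (-1)·(7)·(-226) = 1582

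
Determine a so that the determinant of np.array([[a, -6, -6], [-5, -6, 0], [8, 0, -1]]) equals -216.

a = 7

Expanding along the row containing a, det(M) is linear in a: det(M) = (6)·a + (-258).
Set (6)·a + (-258) = -216  ⇒  (6)·a = 42  ⇒  a = 7.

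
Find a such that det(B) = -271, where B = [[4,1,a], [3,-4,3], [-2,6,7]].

Expanding along the row containing a, det(B) is linear in a: det(B) = (10)·a + (-211).
Set (10)·a + (-211) = -271  ⇒  (10)·a = -60  ⇒  a = -6.

-6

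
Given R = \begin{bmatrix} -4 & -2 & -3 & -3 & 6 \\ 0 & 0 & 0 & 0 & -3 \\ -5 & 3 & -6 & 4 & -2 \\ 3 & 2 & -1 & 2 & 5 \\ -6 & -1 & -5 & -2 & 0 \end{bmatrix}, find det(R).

The determinant is -84.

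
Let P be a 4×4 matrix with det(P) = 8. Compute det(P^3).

det(P^3) = (det P)^3 = (8)^3 = 512

The determinant is 512.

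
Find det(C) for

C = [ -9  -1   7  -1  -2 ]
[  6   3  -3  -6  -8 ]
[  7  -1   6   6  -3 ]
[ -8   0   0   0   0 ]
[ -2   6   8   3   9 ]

|C| = -39224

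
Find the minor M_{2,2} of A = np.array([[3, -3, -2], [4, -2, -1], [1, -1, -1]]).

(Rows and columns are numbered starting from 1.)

Delete row 2 and column 2; the remaining 2×2 submatrix is [3 -2; 1 -1].
Its determinant is 3·(-1) − (-2)·1 = -1.

The minor is -1.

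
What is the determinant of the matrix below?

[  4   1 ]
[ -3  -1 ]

-1

det = 4·(-1) − 1·(-3) = -4 − (-3) = -1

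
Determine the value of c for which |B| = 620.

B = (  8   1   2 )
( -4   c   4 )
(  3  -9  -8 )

Expanding along the row containing c, det(B) is linear in c: det(B) = (-70)·c + (340).
Set (-70)·c + (340) = 620  ⇒  (-70)·c = 280  ⇒  c = -4.

c = -4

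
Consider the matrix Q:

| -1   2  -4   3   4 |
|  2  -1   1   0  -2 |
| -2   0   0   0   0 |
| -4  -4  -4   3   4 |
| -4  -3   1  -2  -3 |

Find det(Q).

det(Q) = 132

Expand along row 3 (it has 4 zeros):
  + (-2) · M_31   where M_31 = det([2 -4 3 4; -1 1 0 -2; -4 -4 3 4; -3 1 -2 -3]) = -66
det = (+1)·(-2)·(-66) = 132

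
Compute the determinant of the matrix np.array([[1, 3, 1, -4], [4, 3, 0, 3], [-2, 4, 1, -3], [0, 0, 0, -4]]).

-52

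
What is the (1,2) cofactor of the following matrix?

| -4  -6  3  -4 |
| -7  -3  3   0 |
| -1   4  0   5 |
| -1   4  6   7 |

Delete row 1 and column 2; the remaining 3×3 submatrix is [-7 3 0; -1 0 5; -1 6 7].
Its determinant is 216.
The cofactor carries sign (−1)^(1+2) = −1, so C_{1,2} = −(216) = -216.

-216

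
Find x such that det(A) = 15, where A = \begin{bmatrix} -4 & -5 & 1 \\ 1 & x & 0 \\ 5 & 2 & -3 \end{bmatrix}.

Expanding along the column containing x, det(A) is linear in x: det(A) = (7)·x + (-13).
Set (7)·x + (-13) = 15  ⇒  (7)·x = 28  ⇒  x = 4.

x = 4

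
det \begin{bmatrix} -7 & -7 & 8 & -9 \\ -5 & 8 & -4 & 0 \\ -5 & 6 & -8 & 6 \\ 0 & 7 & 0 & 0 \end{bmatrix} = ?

1596

Expand along row 4 (it has 3 zeros):
  + (7) · M_42   where M_42 = det([-7 8 -9; -5 -4 0; -5 -8 6]) = 228
det = (+1)·(7)·(228) = 1596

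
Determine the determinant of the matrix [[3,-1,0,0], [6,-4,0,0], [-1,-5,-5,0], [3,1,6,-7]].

-210

The matrix is block lower-triangular with a 2×2 block and a 2×2 block on the diagonal, so its determinant equals the product of the determinants of the diagonal blocks.
det of the 2×2 block = -6
det of the 2×2 block = 35
det = (-6)·(35) = -210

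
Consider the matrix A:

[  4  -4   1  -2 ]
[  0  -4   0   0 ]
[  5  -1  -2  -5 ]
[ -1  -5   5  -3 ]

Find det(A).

Expand along row 2 (it has 3 zeros):
  + (-4) · M_22   where M_22 = det([4 1 -2; 5 -2 -5; -1 5 -3]) = 98
det = (+1)·(-4)·(98) = -392

-392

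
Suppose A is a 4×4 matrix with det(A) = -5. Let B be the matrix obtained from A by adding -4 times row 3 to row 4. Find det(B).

det(B) = -5

Adding a multiple of one row to another leaves the determinant unchanged.
det(B) = (1)·(-5) = -5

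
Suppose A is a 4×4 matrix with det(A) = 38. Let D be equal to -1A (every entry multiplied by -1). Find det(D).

38

For a 4×4 matrix, det(-1A) = (-1)^4·det(A) = 1·det(A).
det(D) = (1)·(38) = 38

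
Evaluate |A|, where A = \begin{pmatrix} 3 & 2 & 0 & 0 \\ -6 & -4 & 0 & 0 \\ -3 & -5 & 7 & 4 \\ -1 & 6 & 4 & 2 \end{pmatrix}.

|A| = 0

A is block lower-triangular with a 2×2 block and a 2×2 block on the diagonal, so its determinant equals the product of the determinants of the diagonal blocks.
det of the 2×2 block = 0
det of the 2×2 block = -2
det = (0)·(-2) = 0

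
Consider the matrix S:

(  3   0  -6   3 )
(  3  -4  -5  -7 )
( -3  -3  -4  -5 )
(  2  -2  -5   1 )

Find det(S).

Expand along row 1 (it has 1 zero):
  + (3) · M_11   where M_11 = det([-4 -5 -7; -3 -4 -5; -2 -5 1]) = 2
  + (-6) · M_13   where M_13 = det([3 -4 -7; -3 -3 -5; 2 -2 1]) = -95
  − (3) · M_14   where M_14 = det([3 -4 -5; -3 -3 -4; 2 -2 -5]) = 53
det = (+1)·(3)·(2) + (+1)·(-6)·(-95) + (-1)·(3)·(53) = 417

417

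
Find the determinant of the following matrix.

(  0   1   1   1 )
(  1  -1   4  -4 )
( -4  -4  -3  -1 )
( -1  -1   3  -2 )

3

Expand along row 1 (it has 1 zero):
  − (1) · M_12   where M_12 = det([1 4 -4; -4 -3 -1; -1 3 -2]) = 41
  + (1) · M_13   where M_13 = det([1 -1 -4; -4 -4 -1; -1 -1 -2]) = 14
  − (1) · M_14   where M_14 = det([1 -1 4; -4 -4 -3; -1 -1 3]) = -30
det = (-1)·(1)·(41) + (+1)·(1)·(14) + (-1)·(1)·(-30) = 3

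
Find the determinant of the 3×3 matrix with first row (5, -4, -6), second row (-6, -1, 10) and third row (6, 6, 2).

The determinant is -418.

Expand along column 1:
  + 5 · |-1 10; 6 2| = 5·(-2 − 60) = -310
  − (-6) · |-4 -6; 6 2| = −(-6)·(-8 − (-36)) = 168
  + 6 · |-4 -6; -1 10| = 6·(-40 − 6) = -276
Sum: (-310) + (168) + (-276) = -418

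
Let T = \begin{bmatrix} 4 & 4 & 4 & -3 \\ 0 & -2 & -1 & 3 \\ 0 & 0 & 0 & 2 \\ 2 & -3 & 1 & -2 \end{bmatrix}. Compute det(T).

The determinant is 24.

Expand along row 3 (it has 3 zeros):
  − (2) · M_34   where M_34 = det([4 4 4; 0 -2 -1; 2 -3 1]) = -12
det = (-1)·(2)·(-12) = 24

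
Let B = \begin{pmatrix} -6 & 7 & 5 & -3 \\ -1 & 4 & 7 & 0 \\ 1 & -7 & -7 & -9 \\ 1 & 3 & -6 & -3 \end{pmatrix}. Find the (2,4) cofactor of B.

-335

Delete row 2 and column 4; the remaining 3×3 submatrix is [-6 7 5; 1 -7 -7; 1 3 -6].
Its determinant is -335.
The cofactor carries sign (−1)^(2+4) = +1, so C_{2,4} = +(-335) = -335.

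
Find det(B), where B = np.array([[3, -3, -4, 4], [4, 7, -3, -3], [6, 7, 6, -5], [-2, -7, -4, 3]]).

-922

Expand along row 1:
  + (3) · M_11   where M_11 = det([7 -3 -3; 7 6 -5; -7 -4 3]) = -98
  − (-3) · M_12   where M_12 = det([4 -3 -3; 6 6 -5; -2 -4 3]) = 52
  + (-4) · M_13   where M_13 = det([4 7 -3; 6 7 -5; -2 -7 3]) = -28
  − (4) · M_14   where M_14 = det([4 7 -3; 6 7 6; -2 -7 -4]) = 224
det = (+1)·(3)·(-98) + (-1)·(-3)·(52) + (+1)·(-4)·(-28) + (-1)·(4)·(224) = -922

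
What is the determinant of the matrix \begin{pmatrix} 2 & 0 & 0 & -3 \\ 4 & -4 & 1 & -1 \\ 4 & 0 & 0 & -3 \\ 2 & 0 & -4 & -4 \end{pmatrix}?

Expand along column 2 (it has 3 zeros):
  + (-4) · M_22   where M_22 = det([2 0 -3; 4 0 -3; 2 -4 -4]) = 24
det = (+1)·(-4)·(24) = -96

-96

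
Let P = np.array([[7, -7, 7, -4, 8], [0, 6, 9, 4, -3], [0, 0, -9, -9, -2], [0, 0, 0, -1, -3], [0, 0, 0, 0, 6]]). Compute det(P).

The determinant is 2268.

P is upper triangular, so det(P) is the product of the diagonal entries:
det = (7) · (6) · (-9) · (-1) · (6) = 2268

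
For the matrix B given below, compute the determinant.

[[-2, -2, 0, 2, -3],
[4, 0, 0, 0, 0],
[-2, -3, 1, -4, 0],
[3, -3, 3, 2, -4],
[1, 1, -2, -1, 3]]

The determinant is 224.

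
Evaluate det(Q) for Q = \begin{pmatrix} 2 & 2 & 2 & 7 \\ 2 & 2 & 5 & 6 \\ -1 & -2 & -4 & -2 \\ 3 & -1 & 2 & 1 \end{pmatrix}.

Expand along row 1:
  + (2) · M_11   where M_11 = det([2 5 6; -2 -4 -2; -1 2 1]) = -28
  − (2) · M_12   where M_12 = det([2 5 6; -1 -4 -2; 3 2 1]) = 35
  + (2) · M_13   where M_13 = det([2 2 6; -1 -2 -2; 3 -1 1]) = 24
  − (7) · M_14   where M_14 = det([2 2 5; -1 -2 -4; 3 -1 2]) = -1
det = (+1)·(2)·(-28) + (-1)·(2)·(35) + (+1)·(2)·(24) + (-1)·(7)·(-1) = -71

-71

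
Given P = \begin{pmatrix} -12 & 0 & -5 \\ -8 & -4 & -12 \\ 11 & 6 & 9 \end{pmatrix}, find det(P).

Expand along row 1:
  + (-12) · |-4 -12; 6 9| = (-12)·(-36 − (-72)) = -432
  + (-5) · |-8 -4; 11 6| = (-5)·(-48 − (-44)) = 20
Sum: (-432) + (20) = -412

|P| = -412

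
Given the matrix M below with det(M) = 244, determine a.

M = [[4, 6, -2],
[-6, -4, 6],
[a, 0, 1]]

8

Expanding along the row containing a, det(M) is linear in a: det(M) = (28)·a + (20).
Set (28)·a + (20) = 244  ⇒  (28)·a = 224  ⇒  a = 8.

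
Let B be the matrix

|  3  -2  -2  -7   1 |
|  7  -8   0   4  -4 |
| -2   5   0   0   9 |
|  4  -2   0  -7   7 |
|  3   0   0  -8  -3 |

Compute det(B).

Expand along column 3 (it has 4 zeros):
  + (-2) · M_13   where M_13 = det([7 -8 4 -4; -2 5 0 9; 4 -2 -7 7; 3 0 -8 -3]) = 2599
det = (+1)·(-2)·(2599) = -5198

-5198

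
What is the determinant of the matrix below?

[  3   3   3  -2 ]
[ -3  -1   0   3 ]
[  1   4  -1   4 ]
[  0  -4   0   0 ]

Expand along row 4 (it has 3 zeros):
  + (-4) · M_42   where M_42 = det([3 3 -2; -3 0 3; 1 -1 4]) = 48
det = (+1)·(-4)·(48) = -192

-192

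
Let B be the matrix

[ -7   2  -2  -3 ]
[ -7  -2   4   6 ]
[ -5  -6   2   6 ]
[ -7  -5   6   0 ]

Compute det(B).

Expand along row 4 (it has 1 zero):
  − (-7) · M_41   where M_41 = det([2 -2 -3; -2 4 6; -6 2 6]) = 12
  + (-5) · M_42   where M_42 = det([-7 -2 -3; -7 4 6; -5 2 6]) = -126
  − (6) · M_43   where M_43 = det([-7 2 -3; -7 -2 6; -5 -6 6]) = -240
det = (-1)·(-7)·(12) + (+1)·(-5)·(-126) + (-1)·(6)·(-240) = 2154

|B| = 2154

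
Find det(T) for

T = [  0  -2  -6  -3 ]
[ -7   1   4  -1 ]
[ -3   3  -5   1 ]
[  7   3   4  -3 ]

Expand along row 1 (it has 1 zero):
  − (-2) · M_12   where M_12 = det([-7 4 -1; -3 -5 1; 7 4 -3]) = -108
  + (-6) · M_13   where M_13 = det([-7 1 -1; -3 3 1; 7 3 -3]) = 112
  − (-3) · M_14   where M_14 = det([-7 1 4; -3 3 -5; 7 3 4]) = -332
det = (-1)·(-2)·(-108) + (+1)·(-6)·(112) + (-1)·(-3)·(-332) = -1884

det(T) = -1884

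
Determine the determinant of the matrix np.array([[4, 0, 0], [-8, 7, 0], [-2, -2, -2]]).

The matrix is lower triangular, so the determinant is the product of the diagonal entries:
det = (4) · (7) · (-2) = -56

-56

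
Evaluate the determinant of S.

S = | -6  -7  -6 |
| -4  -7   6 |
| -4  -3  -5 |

The determinant is 86.

Expand along column 1:
  + (-6) · |-7 6; -3 -5| = (-6)·(35 − (-18)) = -318
  − (-4) · |-7 -6; -3 -5| = −(-4)·(35 − 18) = 68
  + (-4) · |-7 -6; -7 6| = (-4)·(-42 − 42) = 336
Sum: (-318) + (68) + (336) = 86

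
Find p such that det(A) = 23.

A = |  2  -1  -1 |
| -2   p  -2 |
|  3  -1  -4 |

Expanding along the column containing p, det(A) is linear in p: det(A) = (-5)·p + (8).
Set (-5)·p + (8) = 23  ⇒  (-5)·p = 15  ⇒  p = -3.

-3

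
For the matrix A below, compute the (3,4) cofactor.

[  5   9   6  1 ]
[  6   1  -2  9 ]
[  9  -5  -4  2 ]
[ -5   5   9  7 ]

Delete row 3 and column 4; the remaining 3×3 submatrix is [5 9 6; 6 1 -2; -5 5 9].
Its determinant is -91.
The cofactor carries sign (−1)^(3+4) = −1, so C_{3,4} = −(-91) = 91.

91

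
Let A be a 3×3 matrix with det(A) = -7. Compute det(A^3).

The determinant is -343.

det(A^3) = (det A)^3 = (-7)^3 = -343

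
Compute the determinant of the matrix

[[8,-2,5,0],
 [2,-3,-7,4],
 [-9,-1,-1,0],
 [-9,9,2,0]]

Expand along column 4 (it has 3 zeros):
  + (4) · M_24   where M_24 = det([8 -2 5; -9 -1 -1; -9 9 2]) = -448
det = (+1)·(4)·(-448) = -1792

The determinant is -1792.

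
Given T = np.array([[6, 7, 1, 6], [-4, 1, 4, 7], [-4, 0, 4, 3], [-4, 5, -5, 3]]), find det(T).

det(T) = -1190

Expand along row 3 (it has 1 zero):
  + (-4) · M_31   where M_31 = det([7 1 6; 1 4 7; 5 -5 3]) = 211
  + (4) · M_33   where M_33 = det([6 7 6; -4 1 7; -4 5 3]) = -400
  − (3) · M_34   where M_34 = det([6 7 1; -4 1 4; -4 5 -5]) = -418
det = (+1)·(-4)·(211) + (+1)·(4)·(-400) + (-1)·(3)·(-418) = -1190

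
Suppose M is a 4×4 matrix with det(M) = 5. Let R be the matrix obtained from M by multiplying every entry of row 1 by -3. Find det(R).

det(R) = -15

Scaling one row by -3 multiplies the determinant by -3.
det(R) = (-3)·(5) = -15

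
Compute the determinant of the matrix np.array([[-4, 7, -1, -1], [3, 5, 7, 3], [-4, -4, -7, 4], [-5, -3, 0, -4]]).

2563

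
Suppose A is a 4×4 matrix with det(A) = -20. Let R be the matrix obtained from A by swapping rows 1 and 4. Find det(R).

Swapping two rows multiplies the determinant by −1.
det(R) = (-1)·(-20) = 20

20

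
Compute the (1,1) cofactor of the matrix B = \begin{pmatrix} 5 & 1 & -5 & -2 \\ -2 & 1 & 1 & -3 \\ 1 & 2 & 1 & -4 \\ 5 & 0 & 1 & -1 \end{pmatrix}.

-1

Delete row 1 and column 1; the remaining 3×3 submatrix is [1 1 -3; 2 1 -4; 0 1 -1].
Its determinant is -1.
The cofactor carries sign (−1)^(1+1) = +1, so C_{1,1} = +(-1) = -1.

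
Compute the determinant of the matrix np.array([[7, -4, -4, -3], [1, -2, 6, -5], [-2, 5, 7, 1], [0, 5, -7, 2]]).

Expand along row 4 (it has 1 zero):
  + (5) · M_42   where M_42 = det([7 -4 -3; 1 6 -5; -2 7 1]) = 194
  − (-7) · M_43   where M_43 = det([7 -4 -3; 1 -2 -5; -2 5 1]) = 122
  + (2) · M_44   where M_44 = det([7 -4 -4; 1 -2 6; -2 5 7]) = -236
det = (+1)·(5)·(194) + (-1)·(-7)·(122) + (+1)·(2)·(-236) = 1352

1352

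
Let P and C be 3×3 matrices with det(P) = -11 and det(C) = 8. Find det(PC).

det(PC) = det(P)·det(C) = (-11)·(8) = -88

|PC| = -88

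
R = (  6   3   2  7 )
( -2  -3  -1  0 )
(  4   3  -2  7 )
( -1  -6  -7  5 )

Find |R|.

|R| = -252

Expand along row 2 (it has 1 zero):
  − (-2) · M_21   where M_21 = det([3 2 7; 3 -2 7; -6 -7 5]) = -228
  + (-3) · M_22   where M_22 = det([6 2 7; 4 -2 7; -1 -7 5]) = -30
  − (-1) · M_23   where M_23 = det([6 3 7; 4 3 7; -1 -6 5]) = 114
det = (-1)·(-2)·(-228) + (+1)·(-3)·(-30) + (-1)·(-1)·(114) = -252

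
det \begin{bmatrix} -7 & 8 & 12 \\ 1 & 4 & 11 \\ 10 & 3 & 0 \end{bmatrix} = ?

667

Expand along column 3:
  + 12 · |1 4; 10 3| = 12·(3 − 40) = -444
  − 11 · |-7 8; 10 3| = −11·(-21 − 80) = 1111
Sum: (-444) + (1111) = 667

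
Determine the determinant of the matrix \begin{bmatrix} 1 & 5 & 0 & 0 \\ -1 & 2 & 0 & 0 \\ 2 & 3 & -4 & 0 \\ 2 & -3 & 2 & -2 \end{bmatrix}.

The matrix is block lower-triangular with a 2×2 block and a 2×2 block on the diagonal, so its determinant equals the product of the determinants of the diagonal blocks.
det of the 2×2 block = 7
det of the 2×2 block = 8
det = (7)·(8) = 56

56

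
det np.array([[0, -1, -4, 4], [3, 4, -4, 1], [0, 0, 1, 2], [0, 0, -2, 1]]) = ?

15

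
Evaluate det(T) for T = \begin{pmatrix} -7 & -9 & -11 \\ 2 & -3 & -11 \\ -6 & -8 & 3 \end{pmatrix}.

513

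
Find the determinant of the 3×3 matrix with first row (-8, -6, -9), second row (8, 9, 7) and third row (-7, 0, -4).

Expand along row 3:
  + (-7) · |-6 -9; 9 7| = (-7)·(-42 − (-81)) = -273
  + (-4) · |-8 -6; 8 9| = (-4)·(-72 − (-48)) = 96
Sum: (-273) + (96) = -177

The determinant is -177.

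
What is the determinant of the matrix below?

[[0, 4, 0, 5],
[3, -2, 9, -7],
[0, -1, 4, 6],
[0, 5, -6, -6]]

Expand along column 1 (it has 3 zeros):
  − (3) · M_21   where M_21 = det([4 0 5; -1 4 6; 5 -6 -6]) = -22
det = (-1)·(3)·(-22) = 66

66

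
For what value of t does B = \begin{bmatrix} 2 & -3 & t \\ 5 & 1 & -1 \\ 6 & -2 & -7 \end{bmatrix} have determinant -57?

-3

Expanding along the column containing t, det(B) is linear in t: det(B) = (-16)·t + (-105).
Set (-16)·t + (-105) = -57  ⇒  (-16)·t = 48  ⇒  t = -3.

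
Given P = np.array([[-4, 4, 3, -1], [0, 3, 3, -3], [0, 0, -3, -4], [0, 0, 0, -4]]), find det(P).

det(P) = -144

P is upper triangular, so det(P) is the product of the diagonal entries:
det = (-4) · (3) · (-3) · (-4) = -144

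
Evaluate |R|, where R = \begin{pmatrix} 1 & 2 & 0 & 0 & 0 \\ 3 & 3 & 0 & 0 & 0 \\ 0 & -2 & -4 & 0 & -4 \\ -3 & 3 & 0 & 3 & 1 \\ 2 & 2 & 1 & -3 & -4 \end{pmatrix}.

det(R) = -144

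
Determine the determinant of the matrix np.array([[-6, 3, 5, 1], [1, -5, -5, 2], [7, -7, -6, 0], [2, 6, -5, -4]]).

Expand along row 3 (it has 1 zero):
  + (7) · M_31   where M_31 = det([3 5 1; -5 -5 2; 6 -5 -4]) = 105
  − (-7) · M_32   where M_32 = det([-6 5 1; 1 -5 2; 2 -5 -4]) = -135
  + (-6) · M_33   where M_33 = det([-6 3 1; 1 -5 2; 2 6 -4]) = -8
det = (+1)·(7)·(105) + (-1)·(-7)·(-135) + (+1)·(-6)·(-8) = -162

-162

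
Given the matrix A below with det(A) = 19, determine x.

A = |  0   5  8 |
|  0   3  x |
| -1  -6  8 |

x = 1

Expanding along the row containing x, det(A) is linear in x: det(A) = (-5)·x + (24).
Set (-5)·x + (24) = 19  ⇒  (-5)·x = -5  ⇒  x = 1.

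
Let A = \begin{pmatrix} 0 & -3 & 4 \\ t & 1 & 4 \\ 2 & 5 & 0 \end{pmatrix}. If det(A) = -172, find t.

Expanding along the column containing t, det(A) is linear in t: det(A) = (20)·t + (-32).
Set (20)·t + (-32) = -172  ⇒  (20)·t = -140  ⇒  t = -7.

t = -7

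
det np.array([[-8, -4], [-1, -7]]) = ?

52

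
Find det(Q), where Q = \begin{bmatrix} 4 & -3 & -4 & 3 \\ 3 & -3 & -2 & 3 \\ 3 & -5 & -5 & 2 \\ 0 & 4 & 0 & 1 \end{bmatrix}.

37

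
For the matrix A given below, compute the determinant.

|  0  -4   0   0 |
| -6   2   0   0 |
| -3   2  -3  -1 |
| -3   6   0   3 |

216

A is block lower-triangular with a 2×2 block and a 2×2 block on the diagonal, so its determinant equals the product of the determinants of the diagonal blocks.
det of the 2×2 block = -24
det of the 2×2 block = -9
det = (-24)·(-9) = 216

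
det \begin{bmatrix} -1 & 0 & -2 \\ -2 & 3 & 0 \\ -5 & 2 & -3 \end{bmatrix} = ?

Expand along column 2:
  + 3 · |-1 -2; -5 -3| = 3·(3 − 10) = -21
  − 2 · |-1 -2; -2 0| = −2·(0 − 4) = 8
Sum: (-21) + (8) = -13

-13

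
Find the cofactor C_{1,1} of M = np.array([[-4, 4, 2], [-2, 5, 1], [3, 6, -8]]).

Delete row 1 and column 1; the remaining 2×2 submatrix is [5 1; 6 -8].
Its determinant is 5·(-8) − 1·6 = -46.
The cofactor carries sign (−1)^(1+1) = +1, so C_{1,1} = +(-46) = -46.

-46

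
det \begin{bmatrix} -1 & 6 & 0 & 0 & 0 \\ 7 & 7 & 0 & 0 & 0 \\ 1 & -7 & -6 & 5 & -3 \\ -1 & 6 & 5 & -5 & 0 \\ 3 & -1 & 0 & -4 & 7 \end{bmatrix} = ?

-4655

The matrix is block lower-triangular with a 2×2 block and a 3×3 block on the diagonal, so its determinant equals the product of the determinants of the diagonal blocks.
det of the 2×2 block = -49
det of the 3×3 block = 95
det = (-49)·(95) = -4655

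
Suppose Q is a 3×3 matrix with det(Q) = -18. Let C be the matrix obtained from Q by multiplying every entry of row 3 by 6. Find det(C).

Scaling one row by 6 multiplies the determinant by 6.
det(C) = (6)·(-18) = -108

-108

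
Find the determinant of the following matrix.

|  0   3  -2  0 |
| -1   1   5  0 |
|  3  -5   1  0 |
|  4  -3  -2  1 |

44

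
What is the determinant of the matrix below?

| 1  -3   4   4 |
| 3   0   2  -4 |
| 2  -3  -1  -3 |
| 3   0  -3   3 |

Expand along column 2 (it has 2 zeros):
  − (-3) · M_12   where M_12 = det([3 2 -4; 2 -1 -3; 3 -3 3]) = -54
  − (-3) · M_32   where M_32 = det([1 4 4; 3 2 -4; 3 -3 3]) = -150
det = (-1)·(-3)·(-54) + (-1)·(-3)·(-150) = -612

-612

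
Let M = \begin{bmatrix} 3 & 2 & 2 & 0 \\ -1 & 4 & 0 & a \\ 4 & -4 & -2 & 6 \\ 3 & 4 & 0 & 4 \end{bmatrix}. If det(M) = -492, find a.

Expanding along the row containing a, det(M) is linear in a: det(M) = (68)·a + (-16).
Set (68)·a + (-16) = -492  ⇒  (68)·a = -476  ⇒  a = -7.

a = -7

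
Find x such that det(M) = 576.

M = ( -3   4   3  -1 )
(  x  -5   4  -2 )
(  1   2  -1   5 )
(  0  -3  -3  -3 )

x = -7

Expanding along the row containing x, det(M) is linear in x: det(M) = (-54)·x + (198).
Set (-54)·x + (198) = 576  ⇒  (-54)·x = 378  ⇒  x = -7.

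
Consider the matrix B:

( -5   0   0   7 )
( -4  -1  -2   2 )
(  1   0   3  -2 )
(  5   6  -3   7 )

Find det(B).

Expand along row 1 (it has 2 zeros):
  + (-5) · M_11   where M_11 = det([-1 -2 2; 0 3 -2; 6 -3 7]) = -27
  − (7) · M_14   where M_14 = det([-4 -1 -2; 1 0 3; 5 6 -3]) = 42
det = (+1)·(-5)·(-27) + (-1)·(7)·(42) = -159

|B| = -159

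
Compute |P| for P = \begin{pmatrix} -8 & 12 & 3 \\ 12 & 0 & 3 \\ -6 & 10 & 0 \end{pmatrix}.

384

Expand along row 2:
  − 12 · |12 3; 10 0| = −12·(0 − 30) = 360
  − 3 · |-8 12; -6 10| = −3·(-80 − (-72)) = 24
Sum: (360) + (24) = 384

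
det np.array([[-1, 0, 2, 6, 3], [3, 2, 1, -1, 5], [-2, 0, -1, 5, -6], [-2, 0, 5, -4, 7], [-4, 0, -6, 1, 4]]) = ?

The determinant is -4502.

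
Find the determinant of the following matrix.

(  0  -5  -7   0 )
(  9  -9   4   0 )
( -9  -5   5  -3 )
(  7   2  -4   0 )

The determinant is -2661.

Expand along column 4 (it has 3 zeros):
  − (-3) · M_34   where M_34 = det([0 -5 -7; 9 -9 4; 7 2 -4]) = -887
det = (-1)·(-3)·(-887) = -2661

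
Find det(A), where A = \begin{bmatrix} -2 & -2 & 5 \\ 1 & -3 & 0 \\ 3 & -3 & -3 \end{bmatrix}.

Expand along row 2:
  − 1 · |-2 5; -3 -3| = −1·(6 − (-15)) = -21
  + (-3) · |-2 5; 3 -3| = (-3)·(6 − 15) = 27
Sum: (-21) + (27) = 6

|A| = 6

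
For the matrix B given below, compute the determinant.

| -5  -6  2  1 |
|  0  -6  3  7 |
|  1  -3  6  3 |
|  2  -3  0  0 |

Expand along row 4 (it has 2 zeros):
  − (2) · M_41   where M_41 = det([-6 2 1; -6 3 7; -3 6 3]) = 165
  + (-3) · M_42   where M_42 = det([-5 2 1; 0 3 7; 1 6 3]) = 176
det = (-1)·(2)·(165) + (+1)·(-3)·(176) = -858

-858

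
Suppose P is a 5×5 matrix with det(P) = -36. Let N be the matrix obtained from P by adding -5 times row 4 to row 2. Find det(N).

Adding a multiple of one row to another leaves the determinant unchanged.
det(N) = (1)·(-36) = -36

-36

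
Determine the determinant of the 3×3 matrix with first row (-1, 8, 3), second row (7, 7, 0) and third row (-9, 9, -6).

756

Expand along column 3:
  + 3 · |7 7; -9 9| = 3·(63 − (-63)) = 378
  + (-6) · |-1 8; 7 7| = (-6)·(-7 − 56) = 378
Sum: (378) + (378) = 756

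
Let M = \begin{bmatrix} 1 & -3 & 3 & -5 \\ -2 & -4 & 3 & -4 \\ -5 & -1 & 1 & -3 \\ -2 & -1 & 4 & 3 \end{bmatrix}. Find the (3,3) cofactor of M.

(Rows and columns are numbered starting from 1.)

The cofactor is -28.

Delete row 3 and column 3; the remaining 3×3 submatrix is [1 -3 -5; -2 -4 -4; -2 -1 3].
Its determinant is -28.
The cofactor carries sign (−1)^(3+3) = +1, so C_{3,3} = +(-28) = -28.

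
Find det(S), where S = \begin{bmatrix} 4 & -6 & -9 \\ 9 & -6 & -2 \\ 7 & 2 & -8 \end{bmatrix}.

det(S) = -680

Expand along row 1:
  + 4 · |-6 -2; 2 -8| = 4·(48 − (-4)) = 208
  − (-6) · |9 -2; 7 -8| = −(-6)·(-72 − (-14)) = -348
  + (-9) · |9 -6; 7 2| = (-9)·(18 − (-42)) = -540
Sum: (208) + (-348) + (-540) = -680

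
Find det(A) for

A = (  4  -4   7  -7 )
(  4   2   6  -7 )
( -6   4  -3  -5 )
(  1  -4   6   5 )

Expand along row 1:
  + (4) · M_11   where M_11 = det([2 6 -7; 4 -3 -5; -4 6 5]) = -54
  − (-4) · M_12   where M_12 = det([4 6 -7; -6 -3 -5; 1 6 5]) = 441
  + (7) · M_13   where M_13 = det([4 2 -7; -6 4 -5; 1 -4 5]) = -90
  − (-7) · M_14   where M_14 = det([4 2 6; -6 4 -3; 1 -4 6]) = 234
det = (+1)·(4)·(-54) + (-1)·(-4)·(441) + (+1)·(7)·(-90) + (-1)·(-7)·(234) = 2556

|A| = 2556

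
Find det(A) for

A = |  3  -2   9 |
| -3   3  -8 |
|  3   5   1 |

Expand along row 1:
  + 3 · |3 -8; 5 1| = 3·(3 − (-40)) = 129
  − (-2) · |-3 -8; 3 1| = −(-2)·(-3 − (-24)) = 42
  + 9 · |-3 3; 3 5| = 9·(-15 − 9) = -216
Sum: (129) + (42) + (-216) = -45

-45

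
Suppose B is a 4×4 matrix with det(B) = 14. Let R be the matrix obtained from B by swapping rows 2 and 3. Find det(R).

Swapping two rows multiplies the determinant by −1.
det(R) = (-1)·(14) = -14

|R| = -14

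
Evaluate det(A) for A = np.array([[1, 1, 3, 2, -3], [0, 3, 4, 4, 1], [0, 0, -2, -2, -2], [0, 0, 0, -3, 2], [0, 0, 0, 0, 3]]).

A is upper triangular, so det(A) is the product of the diagonal entries:
det = (1) · (3) · (-2) · (-3) · (3) = 54

det(A) = 54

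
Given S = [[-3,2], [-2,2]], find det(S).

det(S) = -2

det(S) = (-3)·2 − 2·(-2) = -6 − (-4) = -2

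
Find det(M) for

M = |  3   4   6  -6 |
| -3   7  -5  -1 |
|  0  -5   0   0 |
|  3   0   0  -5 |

Expand along row 3 (it has 3 zeros):
  − (-5) · M_32   where M_32 = det([3 6 -6; -3 -5 -1; 3 0 -5]) = -123
det = (-1)·(-5)·(-123) = -615

-615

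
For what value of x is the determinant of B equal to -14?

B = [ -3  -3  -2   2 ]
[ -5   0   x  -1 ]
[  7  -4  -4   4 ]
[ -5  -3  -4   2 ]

x = 6

Expanding along the column containing x, det(B) is linear in x: det(B) = (-8)·x + (34).
Set (-8)·x + (34) = -14  ⇒  (-8)·x = -48  ⇒  x = 6.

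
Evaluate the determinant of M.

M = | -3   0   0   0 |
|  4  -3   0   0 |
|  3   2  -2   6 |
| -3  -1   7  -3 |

det(M) = -324

M is block lower-triangular with a 2×2 block and a 2×2 block on the diagonal, so its determinant equals the product of the determinants of the diagonal blocks.
det of the 2×2 block = 9
det of the 2×2 block = -36
det = (9)·(-36) = -324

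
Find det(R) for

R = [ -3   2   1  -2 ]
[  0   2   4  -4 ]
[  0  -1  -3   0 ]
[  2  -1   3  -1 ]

-46

Expand along row 3 (it has 2 zeros):
  − (-1) · M_32   where M_32 = det([-3 1 -2; 0 4 -4; 2 3 -1]) = -16
  + (-3) · M_33   where M_33 = det([-3 2 -2; 0 2 -4; 2 -1 -1]) = 10
det = (-1)·(-1)·(-16) + (+1)·(-3)·(10) = -46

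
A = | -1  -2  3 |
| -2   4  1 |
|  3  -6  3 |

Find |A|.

Expand along column 1:
  + (-1) · |4 1; -6 3| = (-1)·(12 − (-6)) = -18
  − (-2) · |-2 3; -6 3| = −(-2)·(-6 − (-18)) = 24
  + 3 · |-2 3; 4 1| = 3·(-2 − 12) = -42
Sum: (-18) + (24) + (-42) = -36

|A| = -36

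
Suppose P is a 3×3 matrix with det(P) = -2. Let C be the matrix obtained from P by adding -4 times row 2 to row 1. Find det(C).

|C| = -2

Adding a multiple of one row to another leaves the determinant unchanged.
det(C) = (1)·(-2) = -2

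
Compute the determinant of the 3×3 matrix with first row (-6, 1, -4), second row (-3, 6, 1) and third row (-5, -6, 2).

The determinant is -299.

Expand along column 1:
  + (-6) · |6 1; -6 2| = (-6)·(12 − (-6)) = -108
  − (-3) · |1 -4; -6 2| = −(-3)·(2 − 24) = -66
  + (-5) · |1 -4; 6 1| = (-5)·(1 − (-24)) = -125
Sum: (-108) + (-66) + (-125) = -299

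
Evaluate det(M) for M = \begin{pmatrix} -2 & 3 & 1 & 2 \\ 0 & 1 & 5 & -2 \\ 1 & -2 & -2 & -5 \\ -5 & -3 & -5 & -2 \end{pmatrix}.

Expand along row 2 (it has 1 zero):
  + (1) · M_22   where M_22 = det([-2 1 2; 1 -2 -5; -5 -5 -2]) = 39
  − (5) · M_23   where M_23 = det([-2 3 2; 1 -2 -5; -5 -3 -2]) = 77
  + (-2) · M_24   where M_24 = det([-2 3 1; 1 -2 -2; -5 -3 -5]) = 24
det = (+1)·(1)·(39) + (-1)·(5)·(77) + (+1)·(-2)·(24) = -394

|M| = -394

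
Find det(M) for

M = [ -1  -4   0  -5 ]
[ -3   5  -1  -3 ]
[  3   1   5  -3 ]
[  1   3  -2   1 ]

Expand along row 1 (it has 1 zero):
  + (-1) · M_11   where M_11 = det([5 -1 -3; 1 5 -3; 3 -2 1]) = 56
  − (-4) · M_12   where M_12 = det([-3 -1 -3; 3 5 -3; 1 -2 1]) = 42
  − (-5) · M_14   where M_14 = det([-3 5 -1; 3 1 5; 1 3 -2]) = 98
det = (+1)·(-1)·(56) + (-1)·(-4)·(42) + (-1)·(-5)·(98) = 602

602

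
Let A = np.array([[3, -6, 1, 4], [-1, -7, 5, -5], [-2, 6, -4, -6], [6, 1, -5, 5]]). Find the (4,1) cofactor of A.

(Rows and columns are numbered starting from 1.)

Delete row 4 and column 1; the remaining 3×3 submatrix is [-6 1 4; -7 5 -5; 6 -4 -6].
Its determinant is 220.
The cofactor carries sign (−1)^(4+1) = −1, so C_{4,1} = −(220) = -220.

-220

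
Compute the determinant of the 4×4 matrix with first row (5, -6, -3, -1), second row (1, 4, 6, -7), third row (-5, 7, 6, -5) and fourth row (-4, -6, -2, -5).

Expand along row 1:
  + (5) · M_11   where M_11 = det([4 6 -7; 7 6 -5; -6 -2 -5]) = 76
  − (-6) · M_12   where M_12 = det([1 6 -7; -5 6 -5; -4 -2 -5]) = -308
  + (-3) · M_13   where M_13 = det([1 4 -7; -5 7 -5; -4 -6 -5]) = -491
  − (-1) · M_14   where M_14 = det([1 4 6; -5 7 6; -4 -6 -2]) = 234
det = (+1)·(5)·(76) + (-1)·(-6)·(-308) + (+1)·(-3)·(-491) + (-1)·(-1)·(234) = 239

239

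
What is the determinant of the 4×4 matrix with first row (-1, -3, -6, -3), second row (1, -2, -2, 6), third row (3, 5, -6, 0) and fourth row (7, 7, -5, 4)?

The determinant is 833.

Expand along row 3 (it has 1 zero):
  + (3) · M_31   where M_31 = det([-3 -6 -3; -2 -2 6; 7 -5 4]) = -438
  − (5) · M_32   where M_32 = det([-1 -6 -3; 1 -2 6; 7 -5 4]) = -277
  + (-6) · M_33   where M_33 = det([-1 -3 -3; 1 -2 6; 7 7 4]) = -127
det = (+1)·(3)·(-438) + (-1)·(5)·(-277) + (+1)·(-6)·(-127) = 833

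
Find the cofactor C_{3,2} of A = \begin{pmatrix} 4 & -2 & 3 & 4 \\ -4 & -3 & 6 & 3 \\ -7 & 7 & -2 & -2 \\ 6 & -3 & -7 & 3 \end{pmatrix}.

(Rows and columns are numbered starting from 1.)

Delete row 3 and column 2; the remaining 3×3 submatrix is [4 3 4; -4 6 3; 6 -7 3].
Its determinant is 214.
The cofactor carries sign (−1)^(3+2) = −1, so C_{3,2} = −(214) = -214.

The cofactor is -214.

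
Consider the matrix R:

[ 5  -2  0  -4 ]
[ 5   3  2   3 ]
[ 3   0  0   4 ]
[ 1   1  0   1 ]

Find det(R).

68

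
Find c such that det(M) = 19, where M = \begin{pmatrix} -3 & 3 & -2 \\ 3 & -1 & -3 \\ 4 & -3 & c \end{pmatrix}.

c = -3

Expanding along the row containing c, det(M) is linear in c: det(M) = (-6)·c + (1).
Set (-6)·c + (1) = 19  ⇒  (-6)·c = 18  ⇒  c = -3.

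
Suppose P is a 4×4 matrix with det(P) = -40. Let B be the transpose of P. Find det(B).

det(B) = -40

det(Pᵀ) = det(P).
det(B) = (1)·(-40) = -40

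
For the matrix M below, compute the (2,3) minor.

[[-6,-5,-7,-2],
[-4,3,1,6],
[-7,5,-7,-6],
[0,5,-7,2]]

-240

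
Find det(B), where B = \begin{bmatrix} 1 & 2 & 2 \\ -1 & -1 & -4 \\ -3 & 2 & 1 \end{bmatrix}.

|B| = 23

Expand along column 1:
  + 1 · |-1 -4; 2 1| = 1·(-1 − (-8)) = 7
  − (-1) · |2 2; 2 1| = −(-1)·(2 − 4) = -2
  + (-3) · |2 2; -1 -4| = (-3)·(-8 − (-2)) = 18
Sum: (7) + (-2) + (18) = 23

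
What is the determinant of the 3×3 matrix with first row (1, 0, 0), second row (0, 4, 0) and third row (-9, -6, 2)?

The matrix is lower triangular, so the determinant is the product of the diagonal entries:
det = (1) · (4) · (2) = 8

The determinant is 8.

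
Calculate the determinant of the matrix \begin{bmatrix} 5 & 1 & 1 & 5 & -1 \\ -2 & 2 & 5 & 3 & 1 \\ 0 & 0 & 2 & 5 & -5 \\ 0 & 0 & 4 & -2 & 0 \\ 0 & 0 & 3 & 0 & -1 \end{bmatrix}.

-72

The matrix is block upper-triangular with a 2×2 block and a 3×3 block on the diagonal, so its determinant equals the product of the determinants of the diagonal blocks.
det of the 2×2 block = 12
det of the 3×3 block = -6
det = (12)·(-6) = -72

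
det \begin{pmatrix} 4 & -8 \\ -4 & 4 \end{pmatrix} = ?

The determinant is -16.

det = 4·4 − (-8)·(-4) = 16 − 32 = -16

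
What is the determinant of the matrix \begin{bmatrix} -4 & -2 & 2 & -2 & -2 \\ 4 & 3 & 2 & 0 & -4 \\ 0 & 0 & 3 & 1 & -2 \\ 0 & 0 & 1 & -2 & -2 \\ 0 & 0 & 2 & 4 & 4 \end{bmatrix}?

96

The matrix is block upper-triangular with a 2×2 block and a 3×3 block on the diagonal, so its determinant equals the product of the determinants of the diagonal blocks.
det of the 2×2 block = -4
det of the 3×3 block = -24
det = (-4)·(-24) = 96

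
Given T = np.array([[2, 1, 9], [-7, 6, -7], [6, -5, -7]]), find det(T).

-254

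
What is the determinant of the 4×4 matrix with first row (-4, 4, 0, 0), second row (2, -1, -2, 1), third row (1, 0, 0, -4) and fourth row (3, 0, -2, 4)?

The determinant is -88.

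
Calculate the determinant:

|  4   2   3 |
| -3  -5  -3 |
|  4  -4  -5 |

94

Expand along column 1:
  + 4 · |-5 -3; -4 -5| = 4·(25 − 12) = 52
  − (-3) · |2 3; -4 -5| = −(-3)·(-10 − (-12)) = 6
  + 4 · |2 3; -5 -3| = 4·(-6 − (-15)) = 36
Sum: (52) + (6) + (36) = 94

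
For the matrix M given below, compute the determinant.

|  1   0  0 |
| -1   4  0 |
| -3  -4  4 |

M is lower triangular, so det(M) is the product of the diagonal entries:
det = (1) · (4) · (4) = 16

The determinant is 16.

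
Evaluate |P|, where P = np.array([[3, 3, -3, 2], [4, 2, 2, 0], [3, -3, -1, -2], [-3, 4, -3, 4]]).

Expand along row 2 (it has 1 zero):
  − (4) · M_21   where M_21 = det([3 -3 2; -3 -1 -2; 4 -3 4]) = -16
  + (2) · M_22   where M_22 = det([3 -3 2; 3 -1 -2; -3 -3 4]) = -36
  − (2) · M_23   where M_23 = det([3 3 2; 3 -3 -2; -3 4 4]) = -24
det = (-1)·(4)·(-16) + (+1)·(2)·(-36) + (-1)·(2)·(-24) = 40

det(P) = 40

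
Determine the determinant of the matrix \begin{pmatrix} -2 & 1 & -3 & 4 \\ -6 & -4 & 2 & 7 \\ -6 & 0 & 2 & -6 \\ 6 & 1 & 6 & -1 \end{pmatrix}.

1446

Expand along row 3 (it has 1 zero):
  + (-6) · M_31   where M_31 = det([1 -3 4; -4 2 7; 1 6 -1]) = -157
  + (2) · M_33   where M_33 = det([-2 1 4; -6 -4 7; 6 1 -1]) = 114
  − (-6) · M_34   where M_34 = det([-2 1 -3; -6 -4 2; 6 1 6]) = 46
det = (+1)·(-6)·(-157) + (+1)·(2)·(114) + (-1)·(-6)·(46) = 1446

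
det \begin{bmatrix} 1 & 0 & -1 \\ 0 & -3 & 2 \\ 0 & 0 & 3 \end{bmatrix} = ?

-9

The matrix is upper triangular, so the determinant is the product of the diagonal entries:
det = (1) · (-3) · (3) = -9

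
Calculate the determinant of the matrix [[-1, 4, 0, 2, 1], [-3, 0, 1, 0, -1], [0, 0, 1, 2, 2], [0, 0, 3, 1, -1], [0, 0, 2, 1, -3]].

168

The matrix is block upper-triangular with a 2×2 block and a 3×3 block on the diagonal, so its determinant equals the product of the determinants of the diagonal blocks.
det of the 2×2 block = 12
det of the 3×3 block = 14
det = (12)·(14) = 168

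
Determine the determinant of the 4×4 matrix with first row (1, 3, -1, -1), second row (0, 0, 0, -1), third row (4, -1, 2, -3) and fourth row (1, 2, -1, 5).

Expand along row 2 (it has 3 zeros):
  + (-1) · M_24   where M_24 = det([1 3 -1; 4 -1 2; 1 2 -1]) = 6
det = (+1)·(-1)·(6) = -6

The determinant is -6.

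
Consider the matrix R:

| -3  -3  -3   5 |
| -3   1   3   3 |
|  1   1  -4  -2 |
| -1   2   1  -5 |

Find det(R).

-300

Expand along row 1:
  + (-3) · M_11   where M_11 = det([1 3 3; 1 -4 -2; 2 1 -5]) = 52
  − (-3) · M_12   where M_12 = det([-3 3 3; 1 -4 -2; -1 1 -5]) = -54
  + (-3) · M_13   where M_13 = det([-3 1 3; 1 1 -2; -1 2 -5]) = 19
  − (5) · M_14   where M_14 = det([-3 1 3; 1 1 -4; -1 2 1]) = -15
det = (+1)·(-3)·(52) + (-1)·(-3)·(-54) + (+1)·(-3)·(19) + (-1)·(5)·(-15) = -300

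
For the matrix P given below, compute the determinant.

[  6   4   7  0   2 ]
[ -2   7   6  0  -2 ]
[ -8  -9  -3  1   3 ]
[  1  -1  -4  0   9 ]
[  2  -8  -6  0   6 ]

det(P) = 1092

Expand along column 4 (it has 4 zeros):
  − (1) · M_34   where M_34 = det([6 4 7 2; -2 7 6 -2; 1 -1 -4 9; 2 -8 -6 6]) = -1092
det = (-1)·(1)·(-1092) = 1092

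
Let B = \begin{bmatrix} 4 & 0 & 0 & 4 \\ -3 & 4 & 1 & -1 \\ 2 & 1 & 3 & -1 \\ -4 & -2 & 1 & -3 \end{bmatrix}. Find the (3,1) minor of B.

Delete row 3 and column 1; the remaining 3×3 submatrix is [0 0 4; 4 1 -1; -2 1 -3].
Its determinant is 24.

24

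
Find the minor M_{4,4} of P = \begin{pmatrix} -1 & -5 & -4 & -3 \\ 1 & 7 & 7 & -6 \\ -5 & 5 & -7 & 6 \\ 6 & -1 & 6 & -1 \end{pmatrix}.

Delete row 4 and column 4; the remaining 3×3 submatrix is [-1 -5 -4; 1 7 7; -5 5 -7].
Its determinant is 64.

64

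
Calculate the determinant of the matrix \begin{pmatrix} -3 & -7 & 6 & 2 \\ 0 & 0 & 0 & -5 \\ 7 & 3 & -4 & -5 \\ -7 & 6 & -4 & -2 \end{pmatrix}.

The determinant is 250.

Expand along row 2 (it has 3 zeros):
  + (-5) · M_24   where M_24 = det([-3 -7 6; 7 3 -4; -7 6 -4]) = -50
det = (+1)·(-5)·(-50) = 250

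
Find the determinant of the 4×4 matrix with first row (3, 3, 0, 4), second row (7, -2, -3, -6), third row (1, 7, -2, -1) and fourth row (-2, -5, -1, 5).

1380

Expand along row 1 (it has 1 zero):
  + (3) · M_11   where M_11 = det([-2 -3 -6; 7 -2 -1; -5 -1 5]) = 214
  − (3) · M_12   where M_12 = det([7 -3 -6; 1 -2 -1; -2 -1 5]) = -38
  − (4) · M_14   where M_14 = det([7 -2 -3; 1 7 -2; -2 -5 -1]) = -156
det = (+1)·(3)·(214) + (-1)·(3)·(-38) + (-1)·(4)·(-156) = 1380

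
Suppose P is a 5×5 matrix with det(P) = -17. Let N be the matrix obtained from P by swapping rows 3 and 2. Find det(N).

Swapping two rows multiplies the determinant by −1.
det(N) = (-1)·(-17) = 17

det(N) = 17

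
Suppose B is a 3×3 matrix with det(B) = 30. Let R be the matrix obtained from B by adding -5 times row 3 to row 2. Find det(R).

Adding a multiple of one row to another leaves the determinant unchanged.
det(R) = (1)·(30) = 30

|R| = 30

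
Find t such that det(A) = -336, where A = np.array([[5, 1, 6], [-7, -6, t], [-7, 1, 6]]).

-8

Expanding along the row containing t, det(A) is linear in t: det(A) = (-12)·t + (-432).
Set (-12)·t + (-432) = -336  ⇒  (-12)·t = 96  ⇒  t = -8.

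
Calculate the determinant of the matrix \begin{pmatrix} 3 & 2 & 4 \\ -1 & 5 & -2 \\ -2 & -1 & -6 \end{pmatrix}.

Expand along column 1:
  + 3 · |5 -2; -1 -6| = 3·(-30 − 2) = -96
  − (-1) · |2 4; -1 -6| = −(-1)·(-12 − (-4)) = -8
  + (-2) · |2 4; 5 -2| = (-2)·(-4 − 20) = 48
Sum: (-96) + (-8) + (48) = -56

-56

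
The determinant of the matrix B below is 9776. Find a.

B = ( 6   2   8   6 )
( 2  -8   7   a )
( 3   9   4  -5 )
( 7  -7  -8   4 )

2

Expanding along the row containing a, det(B) is linear in a: det(B) = (-832)·a + (11440).
Set (-832)·a + (11440) = 9776  ⇒  (-832)·a = -1664  ⇒  a = 2.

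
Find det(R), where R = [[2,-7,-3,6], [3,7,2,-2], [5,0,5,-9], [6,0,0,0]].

Expand along row 4 (it has 3 zeros):
  − (6) · M_41   where M_41 = det([-7 -3 6; 7 2 -2; 0 5 -9]) = 77
det = (-1)·(6)·(77) = -462

det(R) = -462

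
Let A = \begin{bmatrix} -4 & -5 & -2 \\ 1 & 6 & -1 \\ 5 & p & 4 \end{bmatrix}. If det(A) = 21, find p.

p = -2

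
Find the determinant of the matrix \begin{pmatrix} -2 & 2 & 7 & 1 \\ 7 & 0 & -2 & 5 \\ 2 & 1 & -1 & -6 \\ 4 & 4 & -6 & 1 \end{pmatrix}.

The determinant is 1801.

Expand along row 2 (it has 1 zero):
  − (7) · M_21   where M_21 = det([2 7 1; 1 -1 -6; 4 -6 1]) = -251
  − (-2) · M_23   where M_23 = det([-2 2 1; 2 1 -6; 4 4 1]) = -98
  + (5) · M_24   where M_24 = det([-2 2 7; 2 1 -1; 4 4 -6]) = 48
det = (-1)·(7)·(-251) + (-1)·(-2)·(-98) + (+1)·(5)·(48) = 1801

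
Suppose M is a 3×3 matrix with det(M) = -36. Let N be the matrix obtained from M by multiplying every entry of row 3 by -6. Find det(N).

216

Scaling one row by -6 multiplies the determinant by -6.
det(N) = (-6)·(-36) = 216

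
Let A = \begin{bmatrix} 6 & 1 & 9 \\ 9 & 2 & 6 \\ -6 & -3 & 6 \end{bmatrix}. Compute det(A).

-45

Expand along column 1:
  + 6 · |2 6; -3 6| = 6·(12 − (-18)) = 180
  − 9 · |1 9; -3 6| = −9·(6 − (-27)) = -297
  + (-6) · |1 9; 2 6| = (-6)·(6 − 18) = 72
Sum: (180) + (-297) + (72) = -45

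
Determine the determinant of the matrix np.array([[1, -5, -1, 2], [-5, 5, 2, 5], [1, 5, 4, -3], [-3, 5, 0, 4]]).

The determinant is -250.

Expand along row 4 (it has 1 zero):
  − (-3) · M_41   where M_41 = det([-5 -1 2; 5 2 5; 5 4 -3]) = 110
  + (5) · M_42   where M_42 = det([1 -1 2; -5 2 5; 1 4 -3]) = -60
  + (4) · M_44   where M_44 = det([1 -5 -1; -5 5 2; 1 5 4]) = -70
det = (-1)·(-3)·(110) + (+1)·(5)·(-60) + (+1)·(4)·(-70) = -250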